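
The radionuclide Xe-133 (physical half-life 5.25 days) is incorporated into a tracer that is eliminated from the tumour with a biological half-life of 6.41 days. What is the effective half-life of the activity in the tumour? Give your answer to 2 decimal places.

2.89 days

1/t_eff = 1/t_phys + 1/t_biol = 1/5.25 + 1/6.41 = 0.34648 per day.
t_eff = 5.25 × 6.41 / (5.25 + 6.41) ≈ 2.8861 days.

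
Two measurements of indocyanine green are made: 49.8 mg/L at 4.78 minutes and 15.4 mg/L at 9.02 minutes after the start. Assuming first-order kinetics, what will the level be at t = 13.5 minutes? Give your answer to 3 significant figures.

Over Δt = 9.02 − 4.78 = 4.24 minutes, the level fell by a factor of 49.8/15.4 ≈ 3.2338.
n = log₂(3.2338) ≈ 1.6932 half-lives, so t½ = 4.24/1.6932 ≈ 2.5041 minutes.
From t = 9.02 to t = 13.5: 15.4 × (1/2)^((13.5−9.02)/2.5041) ≈ 4.4562 mg/L.

4.46 mg/L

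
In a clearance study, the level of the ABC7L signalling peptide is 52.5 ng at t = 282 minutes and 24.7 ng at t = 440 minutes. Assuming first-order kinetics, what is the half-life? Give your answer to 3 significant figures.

Over Δt = 440 − 282 = 158 minutes, the level fell by a factor of 52.5/24.7 ≈ 2.1255.
n = log₂(2.1255) ≈ 1.0878 half-lives, so t½ = 158/1.0878 ≈ 145.25 minutes.

145 minutes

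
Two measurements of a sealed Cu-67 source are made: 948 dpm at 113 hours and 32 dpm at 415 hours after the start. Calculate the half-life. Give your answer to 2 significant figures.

Over Δt = 415 − 113 = 302 hours, the level fell by a factor of 948/32 ≈ 29.625.
n = log₂(29.625) ≈ 4.8887 half-lives, so t½ = 302/4.8887 ≈ 61.775 hours.

62 hours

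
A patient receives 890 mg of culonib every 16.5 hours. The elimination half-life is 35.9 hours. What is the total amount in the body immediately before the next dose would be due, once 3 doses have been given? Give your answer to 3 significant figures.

1460 mg

The 3 doses were given 49.5, 33, 16.5 hours ago.
Total = 890·(1/2)^(49.5/35.9) + 890·(1/2)^(33/35.9) + 890·(1/2)^(16.5/35.9)
      = 342.23 + 470.63 + 647.19 ≈ 1460.1 mg.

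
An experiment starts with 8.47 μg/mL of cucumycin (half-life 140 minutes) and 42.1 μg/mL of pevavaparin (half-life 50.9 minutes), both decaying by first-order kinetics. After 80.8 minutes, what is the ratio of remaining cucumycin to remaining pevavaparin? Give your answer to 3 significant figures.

0.405

cucumycin: 8.47 × (1/2)^(80.8/140) = 8.47 × (1/2)^0.57714 ≈ 5.6774 μg/mL.
pevavaparin: 42.1 × (1/2)^(80.8/50.9) = 42.1 × (1/2)^1.5874 ≈ 14.009 μg/mL.
Ratio ≈ 5.6774 / 14.009 ≈ 0.40525.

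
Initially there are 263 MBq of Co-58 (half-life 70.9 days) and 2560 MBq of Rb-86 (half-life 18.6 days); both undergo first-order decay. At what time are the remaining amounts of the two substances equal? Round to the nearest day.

Set 263·(1/2)^(t/70.9) = 2560·(1/2)^(t/18.6).
Taking log₂: log₂(263/2560) = t·(1/70.9 − 1/18.6).
log₂(0.10273) = -3.283; 1/70.9 − 1/18.6 = -0.039659.
t = -3.283 / -0.039659 ≈ 82.781 days.

83 days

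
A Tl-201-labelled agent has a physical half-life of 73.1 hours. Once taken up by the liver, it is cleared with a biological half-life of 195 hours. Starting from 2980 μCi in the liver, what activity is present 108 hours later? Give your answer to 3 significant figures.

1/t_eff = 1/t_phys + 1/t_biol = 1/73.1 + 1/195 = 0.018808 per hour.
t_eff = 73.1 × 195 / (73.1 + 195) ≈ 53.169 hours.
Remaining = 2980 × (1/2)^(108/53.169) = 2980 × (1/2)^2.0313 ≈ 729.02 μCi.

729 μCi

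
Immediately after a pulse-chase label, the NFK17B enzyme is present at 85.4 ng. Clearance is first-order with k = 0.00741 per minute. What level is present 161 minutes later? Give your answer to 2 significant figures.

26 ng

t½ = ln 2 / k = 0.69315 / 0.00741 ≈ 93.542 minutes.
Number of half-lives: n = 161/93.542 ≈ 1.7211.
Remaining = 85.4 × (1/2)^1.7211 = 85.4 × 0.30331 ≈ 25.902 ng.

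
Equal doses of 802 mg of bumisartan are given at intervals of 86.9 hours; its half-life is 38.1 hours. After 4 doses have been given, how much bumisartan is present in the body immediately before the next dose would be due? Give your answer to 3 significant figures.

The 4 doses were given 347.6, 260.7, 173.8, 86.9 hours ago.
Total = 802·(1/2)^(347.6/38.1) + 802·(1/2)^(260.7/38.1) + 802·(1/2)^(173.8/38.1) + 802·(1/2)^(86.9/38.1)
      = 1.438 + 6.9883 + 33.96 + 165.03 ≈ 207.42 mg.

207 mg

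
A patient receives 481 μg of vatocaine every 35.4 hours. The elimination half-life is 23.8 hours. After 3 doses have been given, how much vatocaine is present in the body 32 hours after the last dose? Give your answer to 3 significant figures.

The 3 doses were given 102.8, 67.4, 32 hours ago.
Total = 481·(1/2)^(102.8/23.8) + 481·(1/2)^(67.4/23.8) + 481·(1/2)^(32/23.8)
      = 24.093 + 67.554 + 189.41 ≈ 281.06 μg.

281 μg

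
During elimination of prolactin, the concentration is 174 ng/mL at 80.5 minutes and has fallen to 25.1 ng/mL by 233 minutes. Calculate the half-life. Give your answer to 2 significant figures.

55 minutes

Over Δt = 233 − 80.5 = 152.5 minutes, the level fell by a factor of 174/25.1 ≈ 6.9323.
n = log₂(6.9323) ≈ 2.7933 half-lives, so t½ = 152.5/2.7933 ≈ 54.594 minutes.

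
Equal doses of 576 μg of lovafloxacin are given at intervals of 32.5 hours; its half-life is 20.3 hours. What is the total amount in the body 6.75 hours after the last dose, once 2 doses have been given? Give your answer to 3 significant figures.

608 μg

The 2 doses were given 39.25, 6.75 hours ago.
Total = 576·(1/2)^(39.25/20.3) + 576·(1/2)^(6.75/20.3)
      = 150.79 + 457.43 ≈ 608.22 μg.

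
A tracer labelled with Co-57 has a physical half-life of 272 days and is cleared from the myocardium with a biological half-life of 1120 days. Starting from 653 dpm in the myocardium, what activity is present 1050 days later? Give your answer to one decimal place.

1/t_eff = 1/t_phys + 1/t_biol = 1/272 + 1/1120 = 0.0045693 per day.
t_eff = 272 × 1120 / (272 + 1120) ≈ 218.85 days.
Remaining = 653 × (1/2)^(1050/218.85) = 653 × (1/2)^4.7978 ≈ 23.476 dpm.

23.5 dpm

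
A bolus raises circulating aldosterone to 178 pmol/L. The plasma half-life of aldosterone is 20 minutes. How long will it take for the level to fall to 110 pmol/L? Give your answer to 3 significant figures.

13.9 minutes

Fraction remaining = 110/178 ≈ 0.61798.
n = log₂(178/110) = ln(1.6182)/ln 2 ≈ 0.69437 half-lives.
t = n × t½ = 0.69437 × 20 ≈ 13.887 minutes.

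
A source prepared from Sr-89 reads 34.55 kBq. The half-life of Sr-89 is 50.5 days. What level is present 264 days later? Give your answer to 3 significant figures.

Number of half-lives: n = 264/50.5 ≈ 5.2277.
Remaining = 34.55 × (1/2)^5.2277 = 34.55 × 0.026687 ≈ 0.92203 kBq.

0.922 kBq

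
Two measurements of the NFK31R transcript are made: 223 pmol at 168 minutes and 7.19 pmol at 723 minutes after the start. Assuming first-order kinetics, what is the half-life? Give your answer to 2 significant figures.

110 minutes

Over Δt = 723 − 168 = 555 minutes, the level fell by a factor of 223/7.19 ≈ 31.015.
n = log₂(31.015) ≈ 4.9549 half-lives, so t½ = 555/4.9549 ≈ 112.01 minutes.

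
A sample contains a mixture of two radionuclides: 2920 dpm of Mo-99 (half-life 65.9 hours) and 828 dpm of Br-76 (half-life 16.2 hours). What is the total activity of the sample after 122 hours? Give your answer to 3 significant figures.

Mo-99: 2920 × (1/2)^(122/65.9) = 2920 × (1/2)^1.8513 ≈ 809.26 dpm.
Br-76: 828 × (1/2)^(122/16.2) = 828 × (1/2)^7.5309 ≈ 4.4773 dpm.
Total = 809.26 + 4.4773 ≈ 813.74 dpm.

814 dpm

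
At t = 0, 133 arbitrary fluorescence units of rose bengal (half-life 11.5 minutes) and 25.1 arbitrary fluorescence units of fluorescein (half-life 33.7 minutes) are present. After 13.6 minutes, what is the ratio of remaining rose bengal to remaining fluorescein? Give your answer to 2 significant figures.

rose bengal: 133 × (1/2)^(13.6/11.5) = 133 × (1/2)^1.1826 ≈ 58.594 arbitrary fluorescence units.
fluorescein: 25.1 × (1/2)^(13.6/33.7) = 25.1 × (1/2)^0.40356 ≈ 18.975 arbitrary fluorescence units.
Ratio ≈ 58.594 / 18.975 ≈ 3.0879.

3.1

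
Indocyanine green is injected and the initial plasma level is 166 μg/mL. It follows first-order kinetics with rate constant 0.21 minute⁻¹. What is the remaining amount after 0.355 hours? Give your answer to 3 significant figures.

1.89 μg/mL

t½ = ln 2 / λ = 0.69315 / 0.21 ≈ 3.3007 minutes.
Convert the elapsed time: 0.355 hours = 21.3 minutes.
Number of half-lives: n = 21.3/3.3007 ≈ 6.4532.
Remaining = 166 × (1/2)^6.4532 = 166 × 0.011413 ≈ 1.8946 μg/mL.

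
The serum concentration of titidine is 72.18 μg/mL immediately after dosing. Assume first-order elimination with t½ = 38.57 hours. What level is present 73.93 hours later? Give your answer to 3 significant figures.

Number of half-lives: n = 73.93/38.57 ≈ 1.9168.
Remaining = 72.18 × (1/2)^1.9168 = 72.18 × 0.26485 ≈ 19.117 μg/mL.

19.1 μg/mL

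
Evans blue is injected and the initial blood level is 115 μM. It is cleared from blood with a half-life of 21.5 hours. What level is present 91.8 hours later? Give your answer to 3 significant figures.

Number of half-lives: n = 91.8/21.5 ≈ 4.2698.
Remaining = 115 × (1/2)^4.2698 = 115 × 0.051841 ≈ 5.9617 μM.

5.96 μM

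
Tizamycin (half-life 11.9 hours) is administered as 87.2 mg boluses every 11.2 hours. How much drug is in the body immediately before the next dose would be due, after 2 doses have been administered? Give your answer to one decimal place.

The 2 doses were given 22.4, 11.2 hours ago.
Total = 87.2·(1/2)^(22.4/11.9) + 87.2·(1/2)^(11.2/11.9)
      = 23.652 + 45.414 ≈ 69.067 mg.

69.1 mg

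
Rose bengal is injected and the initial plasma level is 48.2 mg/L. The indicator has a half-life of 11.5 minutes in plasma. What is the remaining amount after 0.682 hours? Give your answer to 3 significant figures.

Convert the elapsed time: 0.682 hours = 40.92 minutes.
Number of half-lives: n = 40.92/11.5 ≈ 3.5583.
Remaining = 48.2 × (1/2)^3.5583 = 48.2 × 0.08489 ≈ 4.0917 mg/L.

4.09 mg/L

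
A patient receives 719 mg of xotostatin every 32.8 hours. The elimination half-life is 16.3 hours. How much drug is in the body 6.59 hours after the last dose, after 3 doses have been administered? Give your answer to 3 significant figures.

The 3 doses were given 72.19, 39.39, 6.59 hours ago.
Total = 719·(1/2)^(72.19/16.3) + 719·(1/2)^(39.39/16.3) + 719·(1/2)^(6.59/16.3)
      = 33.382 + 134.67 + 543.28 ≈ 711.33 mg.

711 mg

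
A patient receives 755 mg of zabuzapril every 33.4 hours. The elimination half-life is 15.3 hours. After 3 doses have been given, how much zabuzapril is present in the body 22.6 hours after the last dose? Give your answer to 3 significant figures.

The 3 doses were given 89.4, 56, 22.6 hours ago.
Total = 755·(1/2)^(89.4/15.3) + 755·(1/2)^(56/15.3) + 755·(1/2)^(22.6/15.3)
      = 13.152 + 59.722 + 271.2 ≈ 344.07 mg.

344 mg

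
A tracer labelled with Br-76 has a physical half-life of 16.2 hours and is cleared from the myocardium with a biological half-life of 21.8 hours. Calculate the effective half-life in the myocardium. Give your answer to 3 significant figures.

1/t_eff = 1/t_phys + 1/t_biol = 1/16.2 + 1/21.8 = 0.1076 per hour.
t_eff = 16.2 × 21.8 / (16.2 + 21.8) ≈ 9.2937 hours.

9.29 hours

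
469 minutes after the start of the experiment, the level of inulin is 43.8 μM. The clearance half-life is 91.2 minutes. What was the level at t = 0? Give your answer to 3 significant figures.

1550 μM

Number of half-lives elapsed: n = 469/91.2 ≈ 5.1425.
A₀ = A × 2^n = 43.8 × 2^5.1425 = 43.8 × 35.323 ≈ 1547.2 μM.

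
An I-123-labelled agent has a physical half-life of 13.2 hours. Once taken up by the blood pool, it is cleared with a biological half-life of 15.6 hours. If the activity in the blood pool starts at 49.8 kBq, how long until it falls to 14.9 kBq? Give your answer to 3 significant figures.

12.4 hours

1/t_eff = 1/t_phys + 1/t_biol = 1/13.2 + 1/15.6 = 0.13986 per hour.
t_eff = 13.2 × 15.6 / (13.2 + 15.6) ≈ 7.15 hours.
n = log₂(49.8/14.9) ≈ 1.7408; t = 1.7408 × 7.15 ≈ 12.447 hours.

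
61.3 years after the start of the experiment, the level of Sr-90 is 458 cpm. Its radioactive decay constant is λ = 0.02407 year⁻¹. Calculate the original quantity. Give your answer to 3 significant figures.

t½ = ln 2 / λ = 0.69315 / 0.02407 ≈ 28.797 years.
Number of half-lives elapsed: n = 61.3/28.797 ≈ 2.1287.
A₀ = A × 2^n = 458 × 2^2.1287 = 458 × 4.3732 ≈ 2002.9 cpm.

2000 cpm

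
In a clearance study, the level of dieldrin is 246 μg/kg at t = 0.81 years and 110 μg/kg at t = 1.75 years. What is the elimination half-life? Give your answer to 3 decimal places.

0.810 years

Over Δt = 1.75 − 0.81 = 0.94 years, the level fell by a factor of 246/110 ≈ 2.2364.
n = log₂(2.2364) ≈ 1.1612 half-lives, so t½ = 0.94/1.1612 ≈ 0.80954 years.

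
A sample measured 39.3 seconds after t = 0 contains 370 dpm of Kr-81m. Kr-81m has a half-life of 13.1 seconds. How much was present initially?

2960 dpm

Number of half-lives elapsed: n = 39.3/13.1 ≈ 3.
A₀ = A × 2^n = 370 × 2^3 = 370 × 8 ≈ 2960 dpm.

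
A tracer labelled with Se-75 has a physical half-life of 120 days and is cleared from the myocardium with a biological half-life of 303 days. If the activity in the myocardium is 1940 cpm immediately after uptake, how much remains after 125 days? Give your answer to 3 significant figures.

708 cpm

1/t_eff = 1/t_phys + 1/t_biol = 1/120 + 1/303 = 0.011634 per day.
t_eff = 120 × 303 / (120 + 303) ≈ 85.957 days.
Remaining = 1940 × (1/2)^(125/85.957) = 1940 × (1/2)^1.4542 ≈ 708.01 cpm.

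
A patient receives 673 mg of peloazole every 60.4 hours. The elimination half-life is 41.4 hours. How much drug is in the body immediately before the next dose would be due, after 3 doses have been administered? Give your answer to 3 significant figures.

The 3 doses were given 181.2, 120.8, 60.4 hours ago.
Total = 673·(1/2)^(181.2/41.4) + 673·(1/2)^(120.8/41.4) + 673·(1/2)^(60.4/41.4)
      = 32.394 + 89.053 + 244.81 ≈ 366.26 mg.

366 mg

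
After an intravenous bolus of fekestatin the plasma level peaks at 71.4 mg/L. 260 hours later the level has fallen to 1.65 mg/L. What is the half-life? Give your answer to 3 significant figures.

A/A₀ = 1.65/71.4 ≈ 0.023109.
n = log₂(43.273) ≈ 5.4354 half-lives elapsed in 260 hours.
t½ = 260/5.4354 ≈ 47.835 hours.

47.8 hours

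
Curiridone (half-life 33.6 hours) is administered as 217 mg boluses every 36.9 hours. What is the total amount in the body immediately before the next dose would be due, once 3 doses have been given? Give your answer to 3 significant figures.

The 3 doses were given 110.7, 73.8, 36.9 hours ago.
Total = 217·(1/2)^(110.7/33.6) + 217·(1/2)^(73.8/33.6) + 217·(1/2)^(36.9/33.6)
      = 22.114 + 47.344 + 101.36 ≈ 170.82 mg.

171 mg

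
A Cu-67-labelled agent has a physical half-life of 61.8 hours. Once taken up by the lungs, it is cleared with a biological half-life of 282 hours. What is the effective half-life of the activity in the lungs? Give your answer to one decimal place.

50.7 hours

1/t_eff = 1/t_phys + 1/t_biol = 1/61.8 + 1/282 = 0.019727 per hour.
t_eff = 61.8 × 282 / (61.8 + 282) ≈ 50.691 hours.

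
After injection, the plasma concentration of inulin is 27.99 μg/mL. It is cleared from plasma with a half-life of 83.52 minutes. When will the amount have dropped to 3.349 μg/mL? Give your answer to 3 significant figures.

Fraction remaining = 3.349/27.99 ≈ 0.11965.
n = log₂(27.99/3.349) = ln(8.3577)/ln 2 ≈ 3.0631 half-lives.
t = n × t½ = 3.0631 × 83.52 ≈ 255.83 minutes.

256 minutes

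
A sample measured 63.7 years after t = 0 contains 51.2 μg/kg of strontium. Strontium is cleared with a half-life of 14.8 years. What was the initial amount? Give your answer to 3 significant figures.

1010 μg/kg

Number of half-lives elapsed: n = 63.7/14.8 ≈ 4.3041.
A₀ = A × 2^n = 51.2 × 2^4.3041 = 51.2 × 19.754 ≈ 1011.4 μg/kg.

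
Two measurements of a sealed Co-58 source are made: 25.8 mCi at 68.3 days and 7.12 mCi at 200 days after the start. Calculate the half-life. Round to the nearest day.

Over Δt = 200 − 68.3 = 131.7 days, the level fell by a factor of 25.8/7.12 ≈ 3.6236.
n = log₂(3.6236) ≈ 1.8574 half-lives, so t½ = 131.7/1.8574 ≈ 70.905 days.

71 days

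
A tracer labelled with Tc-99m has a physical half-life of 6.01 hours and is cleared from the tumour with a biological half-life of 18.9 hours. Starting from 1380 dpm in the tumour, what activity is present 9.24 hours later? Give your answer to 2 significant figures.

1/t_eff = 1/t_phys + 1/t_biol = 1/6.01 + 1/18.9 = 0.2193 per hour.
t_eff = 6.01 × 18.9 / (6.01 + 18.9) ≈ 4.56 hours.
Remaining = 1380 × (1/2)^(9.24/4.56) = 1380 × (1/2)^2.0263 ≈ 338.76 dpm.

340 dpm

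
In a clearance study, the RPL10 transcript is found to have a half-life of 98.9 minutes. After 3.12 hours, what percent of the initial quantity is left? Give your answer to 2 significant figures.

27%

3.12 hours = 187.2 minutes.
n = 187.2/98.9 ≈ 1.8928 half-lives.
Fraction remaining = (1/2)^1.8928 ≈ 0.26928, i.e. 26.928%.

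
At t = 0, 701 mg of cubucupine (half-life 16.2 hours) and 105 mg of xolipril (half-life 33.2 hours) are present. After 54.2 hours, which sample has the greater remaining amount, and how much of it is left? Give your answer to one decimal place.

cubucupine: 701 × (1/2)^3.3457 ≈ 68.955 mg.
xolipril: 105 × (1/2)^1.6325 ≈ 33.865 mg.
Cubucupine has more remaining, at ≈ 68.955 mg.

cubucupine, 69.0 mg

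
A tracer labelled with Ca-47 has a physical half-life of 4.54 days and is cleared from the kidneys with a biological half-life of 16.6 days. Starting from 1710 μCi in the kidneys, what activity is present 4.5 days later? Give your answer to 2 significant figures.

710 μCi

1/t_eff = 1/t_phys + 1/t_biol = 1/4.54 + 1/16.6 = 0.28051 per day.
t_eff = 4.54 × 16.6 / (4.54 + 16.6) ≈ 3.565 days.
Remaining = 1710 × (1/2)^(4.5/3.565) = 1710 × (1/2)^1.2623 ≈ 712.88 μCi.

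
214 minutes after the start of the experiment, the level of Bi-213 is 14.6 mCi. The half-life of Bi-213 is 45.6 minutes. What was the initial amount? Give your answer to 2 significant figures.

Number of half-lives elapsed: n = 214/45.6 ≈ 4.693.
A₀ = A × 2^n = 14.6 × 2^4.693 = 14.6 × 25.866 ≈ 377.64 mCi.

380 mCi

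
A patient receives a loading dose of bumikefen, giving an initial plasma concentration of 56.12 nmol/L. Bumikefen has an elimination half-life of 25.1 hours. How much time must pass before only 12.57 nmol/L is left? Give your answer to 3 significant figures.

Fraction remaining = 12.57/56.12 ≈ 0.22398.
n = log₂(56.12/12.57) = ln(4.4646)/ln 2 ≈ 2.1585 half-lives.
t = n × t½ = 2.1585 × 25.1 ≈ 54.179 hours.

54.2 hours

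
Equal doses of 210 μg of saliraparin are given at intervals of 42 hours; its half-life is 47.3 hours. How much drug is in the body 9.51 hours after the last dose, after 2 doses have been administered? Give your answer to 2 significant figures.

280 μg

The 2 doses were given 51.51, 9.51 hours ago.
Total = 210·(1/2)^(51.51/47.3) + 210·(1/2)^(9.51/47.3)
      = 98.718 + 182.68 ≈ 281.4 μg.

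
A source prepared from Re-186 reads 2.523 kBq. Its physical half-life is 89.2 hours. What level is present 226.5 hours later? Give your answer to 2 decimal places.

Number of half-lives: n = 226.5/89.2 ≈ 2.5392.
Remaining = 2.523 × (1/2)^2.5392 = 2.523 × 0.17203 ≈ 0.43404 kBq.

0.43 kBq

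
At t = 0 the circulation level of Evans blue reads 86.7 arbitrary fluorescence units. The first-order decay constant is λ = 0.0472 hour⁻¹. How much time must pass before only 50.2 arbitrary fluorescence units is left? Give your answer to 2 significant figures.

12 hours

t½ = ln 2 / λ = 0.69315 / 0.0472 ≈ 14.685 hours.
Fraction remaining = 50.2/86.7 ≈ 0.57901.
n = log₂(86.7/50.2) = ln(1.7271)/ln 2 ≈ 0.78834 half-lives.
t = n × t½ = 0.78834 × 14.685 ≈ 11.577 hours.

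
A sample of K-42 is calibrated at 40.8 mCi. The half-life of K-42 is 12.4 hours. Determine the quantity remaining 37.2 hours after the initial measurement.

Elapsed time is 3 half-lives (37.2/12.4).
Each half-life halves the amount: 40.8 × (1/2)^3 = 40.8/8 = 5.1 mCi.

5.1 mCi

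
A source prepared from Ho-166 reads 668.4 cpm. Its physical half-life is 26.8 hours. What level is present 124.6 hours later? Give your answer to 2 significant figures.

Number of half-lives: n = 124.6/26.8 ≈ 4.6493.
Remaining = 668.4 × (1/2)^4.6493 = 668.4 × 0.039851 ≈ 26.636 cpm.

27 cpm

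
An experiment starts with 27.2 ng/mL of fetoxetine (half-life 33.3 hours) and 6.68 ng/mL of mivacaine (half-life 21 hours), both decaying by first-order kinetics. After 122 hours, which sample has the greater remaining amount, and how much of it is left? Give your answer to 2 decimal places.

fetoxetine: 27.2 × (1/2)^3.6637 ≈ 2.1463 ng/mL.
mivacaine: 6.68 × (1/2)^5.8095 ≈ 0.11911 ng/mL.
Fetoxetine has more remaining, at ≈ 2.1463 ng/mL.

fetoxetine, 2.15 ng/mL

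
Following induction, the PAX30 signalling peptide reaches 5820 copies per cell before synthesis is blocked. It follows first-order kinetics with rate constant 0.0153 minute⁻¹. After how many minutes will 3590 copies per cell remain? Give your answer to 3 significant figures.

31.6 minutes

t½ = ln 2 / λ = 0.69315 / 0.0153 ≈ 45.304 minutes.
Fraction remaining = 3590/5820 ≈ 0.61684.
n = log₂(5820/3590) = ln(1.6212)/ln 2 ≈ 0.69704 half-lives.
t = n × t½ = 0.69704 × 45.304 ≈ 31.578 minutes.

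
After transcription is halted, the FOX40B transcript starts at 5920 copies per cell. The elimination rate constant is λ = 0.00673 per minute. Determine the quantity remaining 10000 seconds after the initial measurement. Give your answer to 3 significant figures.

t½ = ln 2 / λ = 0.69315 / 0.00673 ≈ 102.99 minutes.
Convert the elapsed time: 10000 seconds = 166.667 minutes.
Number of half-lives: n = 166.667/102.99 ≈ 1.6182.
Remaining = 5920 × (1/2)^1.6182 = 5920 × 0.32574 ≈ 1928.4 copies per cell.

1930 copies per cell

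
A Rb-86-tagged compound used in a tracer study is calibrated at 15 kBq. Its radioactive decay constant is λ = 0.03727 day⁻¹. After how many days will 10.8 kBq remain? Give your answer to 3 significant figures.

t½ = ln 2 / λ = 0.69315 / 0.03727 ≈ 18.598 days.
Fraction remaining = 10.8/15 ≈ 0.72.
n = log₂(15/10.8) = ln(1.3889)/ln 2 ≈ 0.47393 half-lives.
t = n × t½ = 0.47393 × 18.598 ≈ 8.8142 days.

8.81 days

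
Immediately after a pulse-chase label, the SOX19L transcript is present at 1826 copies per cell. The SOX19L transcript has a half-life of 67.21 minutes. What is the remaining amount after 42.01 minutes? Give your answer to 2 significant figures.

1200 copies per cell

Number of half-lives: n = 42.01/67.21 ≈ 0.62506.
Remaining = 1826 × (1/2)^0.62506 = 1826 × 0.64839 ≈ 1184 copies per cell.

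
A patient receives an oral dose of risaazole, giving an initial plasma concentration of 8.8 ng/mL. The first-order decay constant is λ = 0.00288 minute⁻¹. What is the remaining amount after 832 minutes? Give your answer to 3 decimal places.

0.801 ng/mL

t½ = ln 2 / λ = 0.69315 / 0.00288 ≈ 240.68 minutes.
Number of half-lives: n = 832/240.68 ≈ 3.4569.
Remaining = 8.8 × (1/2)^3.4569 = 8.8 × 0.091067 ≈ 0.80139 ng/mL.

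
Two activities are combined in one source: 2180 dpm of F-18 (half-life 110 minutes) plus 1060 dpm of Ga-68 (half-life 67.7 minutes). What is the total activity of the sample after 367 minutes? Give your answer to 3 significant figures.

F-18: 2180 × (1/2)^(367/110) = 2180 × (1/2)^3.3364 ≈ 215.83 dpm.
Ga-68: 1060 × (1/2)^(367/67.7) = 1060 × (1/2)^5.421 ≈ 24.742 dpm.
Total = 215.83 + 24.742 ≈ 240.57 dpm.

241 dpm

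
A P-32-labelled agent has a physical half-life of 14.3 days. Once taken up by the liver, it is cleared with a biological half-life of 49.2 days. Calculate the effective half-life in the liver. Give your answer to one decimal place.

11.1 days

1/t_eff = 1/t_phys + 1/t_biol = 1/14.3 + 1/49.2 = 0.090255 per day.
t_eff = 14.3 × 49.2 / (14.3 + 49.2) ≈ 11.08 days.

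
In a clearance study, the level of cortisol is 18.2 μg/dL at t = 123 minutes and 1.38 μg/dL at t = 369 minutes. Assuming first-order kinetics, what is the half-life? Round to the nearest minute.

66 minutes

Over Δt = 369 − 123 = 246 minutes, the level fell by a factor of 18.2/1.38 ≈ 13.188.
n = log₂(13.188) ≈ 3.7212 half-lives, so t½ = 246/3.7212 ≈ 66.108 minutes.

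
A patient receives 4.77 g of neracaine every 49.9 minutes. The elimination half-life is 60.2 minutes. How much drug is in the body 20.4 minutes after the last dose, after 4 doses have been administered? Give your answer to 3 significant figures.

7.76 g

The 4 doses were given 170.1, 120.2, 70.3, 20.4 minutes ago.
Total = 4.77·(1/2)^(170.1/60.2) + 4.77·(1/2)^(120.2/60.2) + 4.77·(1/2)^(70.3/60.2) + 4.77·(1/2)^(20.4/60.2)
      = 0.67287 + 1.1952 + 2.1232 + 3.7714 ≈ 7.7627 g.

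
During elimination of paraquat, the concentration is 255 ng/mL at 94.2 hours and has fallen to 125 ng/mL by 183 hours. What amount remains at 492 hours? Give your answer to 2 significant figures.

10 ng/mL

Over Δt = 183 − 94.2 = 88.8 hours, the level fell by a factor of 255/125 ≈ 2.04.
n = log₂(2.04) ≈ 1.0286 half-lives, so t½ = 88.8/1.0286 ≈ 86.334 hours.
From t = 183 to t = 492: 125 × (1/2)^((492−183)/86.334) ≈ 10.459 ng/mL.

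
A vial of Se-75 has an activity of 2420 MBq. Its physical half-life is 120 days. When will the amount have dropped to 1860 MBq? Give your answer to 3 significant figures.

45.6 days

Fraction remaining = 1860/2420 ≈ 0.7686.
n = log₂(2420/1860) = ln(1.3011)/ln 2 ≈ 0.3797 half-lives.
t = n × t½ = 0.3797 × 120 ≈ 45.565 days.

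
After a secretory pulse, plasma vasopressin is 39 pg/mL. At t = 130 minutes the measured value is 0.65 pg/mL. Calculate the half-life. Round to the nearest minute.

22 minutes

A/A₀ = 0.65/39 ≈ 0.016667.
n = log₂(60) ≈ 5.9069 half-lives elapsed in 130 minutes.
t½ = 130/5.9069 ≈ 22.008 minutes.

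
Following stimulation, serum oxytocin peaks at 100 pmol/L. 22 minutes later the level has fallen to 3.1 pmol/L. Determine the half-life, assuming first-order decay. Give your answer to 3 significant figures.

4.39 minutes

A/A₀ = 3.1/100 ≈ 0.031.
n = log₂(32.258) ≈ 5.0116 half-lives elapsed in 22 minutes.
t½ = 22/5.0116 ≈ 4.3898 minutes.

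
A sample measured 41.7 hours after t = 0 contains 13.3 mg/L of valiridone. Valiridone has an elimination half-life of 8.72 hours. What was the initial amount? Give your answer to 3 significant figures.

366 mg/L

Number of half-lives elapsed: n = 41.7/8.72 ≈ 4.7821.
A₀ = A × 2^n = 13.3 × 2^4.7821 = 13.3 × 27.514 ≈ 365.94 mg/L.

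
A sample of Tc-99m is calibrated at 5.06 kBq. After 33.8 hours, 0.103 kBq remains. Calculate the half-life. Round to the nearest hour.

6 hours

A/A₀ = 0.103/5.06 ≈ 0.020356.
n = log₂(49.126) ≈ 5.6184 half-lives elapsed in 33.8 hours.
t½ = 33.8/5.6184 ≈ 6.0159 hours.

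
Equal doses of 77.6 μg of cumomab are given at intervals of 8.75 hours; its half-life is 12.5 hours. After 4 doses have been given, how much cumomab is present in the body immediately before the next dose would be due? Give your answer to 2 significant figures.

The 4 doses were given 35, 26.25, 17.5, 8.75 hours ago.
Total = 77.6·(1/2)^(35/12.5) + 77.6·(1/2)^(26.25/12.5) + 77.6·(1/2)^(17.5/12.5) + 77.6·(1/2)^(8.75/12.5)
      = 11.142 + 18.101 + 29.405 + 47.768 ≈ 106.42 μg.

110 μg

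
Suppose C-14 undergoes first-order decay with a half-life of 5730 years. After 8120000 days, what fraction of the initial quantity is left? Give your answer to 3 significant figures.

8120000 days = 22246.6 years.
n = 22246.6/5730 ≈ 3.8825 half-lives.
Fraction remaining = (1/2)^3.8825 ≈ 0.067805.

0.0678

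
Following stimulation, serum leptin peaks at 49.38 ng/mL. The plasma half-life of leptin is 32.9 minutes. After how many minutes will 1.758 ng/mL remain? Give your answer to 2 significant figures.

Fraction remaining = 1.758/49.38 ≈ 0.035601.
n = log₂(49.38/1.758) = ln(28.089)/ln 2 ≈ 4.8119 half-lives.
t = n × t½ = 4.8119 × 32.9 ≈ 158.31 minutes.

160 minutes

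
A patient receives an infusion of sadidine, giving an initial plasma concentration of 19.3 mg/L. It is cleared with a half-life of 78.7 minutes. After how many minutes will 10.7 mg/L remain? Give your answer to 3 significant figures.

67.0 minutes

Fraction remaining = 10.7/19.3 ≈ 0.5544.
n = log₂(19.3/10.7) = ln(1.8037)/ln 2 ≈ 0.85099 half-lives.
t = n × t½ = 0.85099 × 78.7 ≈ 66.973 minutes.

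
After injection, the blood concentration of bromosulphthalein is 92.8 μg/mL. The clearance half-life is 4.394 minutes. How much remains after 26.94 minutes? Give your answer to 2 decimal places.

1.32 μg/mL

Number of half-lives: n = 26.94/4.394 ≈ 6.1311.
Remaining = 92.8 × (1/2)^6.1311 = 92.8 × 0.014268 ≈ 1.3241 μg/mL.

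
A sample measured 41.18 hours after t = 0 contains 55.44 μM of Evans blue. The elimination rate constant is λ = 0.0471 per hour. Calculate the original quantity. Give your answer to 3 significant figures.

t½ = ln 2 / λ = 0.69315 / 0.0471 ≈ 14.717 hours.
Number of half-lives elapsed: n = 41.18/14.717 ≈ 2.7982.
A₀ = A × 2^n = 55.44 × 2^2.7982 = 55.44 × 6.9558 ≈ 385.63 μM.

386 μM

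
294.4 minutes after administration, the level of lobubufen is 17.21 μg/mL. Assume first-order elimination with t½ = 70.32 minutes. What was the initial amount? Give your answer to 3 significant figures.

Number of half-lives elapsed: n = 294.4/70.32 ≈ 4.1866.
A₀ = A × 2^n = 17.21 × 2^4.1866 = 17.21 × 18.209 ≈ 313.38 μg/mL.

313 μg/mL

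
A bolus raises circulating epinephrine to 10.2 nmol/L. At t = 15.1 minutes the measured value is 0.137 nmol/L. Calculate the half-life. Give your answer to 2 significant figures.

A/A₀ = 0.137/10.2 ≈ 0.013431.
n = log₂(74.453) ≈ 6.2182 half-lives elapsed in 15.1 minutes.
t½ = 15.1/6.2182 ≈ 2.4283 minutes.

2.4 minutes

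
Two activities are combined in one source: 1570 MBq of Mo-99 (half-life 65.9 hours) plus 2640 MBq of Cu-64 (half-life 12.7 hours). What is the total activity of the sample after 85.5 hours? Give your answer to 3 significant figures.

Mo-99: 1570 × (1/2)^(85.5/65.9) = 1570 × (1/2)^1.2974 ≈ 638.76 MBq.
Cu-64: 2640 × (1/2)^(85.5/12.7) = 2640 × (1/2)^6.7323 ≈ 24.83 MBq.
Total = 638.76 + 24.83 ≈ 663.59 MBq.

664 MBq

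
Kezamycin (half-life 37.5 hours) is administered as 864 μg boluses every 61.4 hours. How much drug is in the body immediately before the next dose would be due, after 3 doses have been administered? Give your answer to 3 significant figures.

396 μg

The 3 doses were given 184.2, 122.8, 61.4 hours ago.
Total = 864·(1/2)^(184.2/37.5) + 864·(1/2)^(122.8/37.5) + 864·(1/2)^(61.4/37.5)
      = 28.698 + 89.277 + 277.73 ≈ 395.71 μg.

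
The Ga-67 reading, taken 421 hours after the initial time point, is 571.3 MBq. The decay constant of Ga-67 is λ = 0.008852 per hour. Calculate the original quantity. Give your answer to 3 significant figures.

23700 MBq

t½ = ln 2 / λ = 0.69315 / 0.008852 ≈ 78.304 hours.
Number of half-lives elapsed: n = 421/78.304 ≈ 5.3765.
A₀ = A × 2^n = 571.3 × 2^5.3765 = 571.3 × 41.541 ≈ 23733 MBq.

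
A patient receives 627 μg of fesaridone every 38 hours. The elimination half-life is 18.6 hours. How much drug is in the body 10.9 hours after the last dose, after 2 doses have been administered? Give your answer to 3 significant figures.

519 μg

The 2 doses were given 48.9, 10.9 hours ago.
Total = 627·(1/2)^(48.9/18.6) + 627·(1/2)^(10.9/18.6)
      = 101.36 + 417.69 ≈ 519.05 μg.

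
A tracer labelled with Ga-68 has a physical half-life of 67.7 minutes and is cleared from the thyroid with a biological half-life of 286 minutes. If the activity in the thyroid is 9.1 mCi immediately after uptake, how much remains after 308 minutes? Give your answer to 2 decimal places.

1/t_eff = 1/t_phys + 1/t_biol = 1/67.7 + 1/286 = 0.018268 per minute.
t_eff = 67.7 × 286 / (67.7 + 286) ≈ 54.742 minutes.
Remaining = 9.1 × (1/2)^(308/54.742) = 9.1 × (1/2)^5.6264 ≈ 0.18421 mCi.

0.18 mCi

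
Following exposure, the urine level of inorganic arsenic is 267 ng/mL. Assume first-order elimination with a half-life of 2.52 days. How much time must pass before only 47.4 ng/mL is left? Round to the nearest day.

6 days

Fraction remaining = 47.4/267 ≈ 0.17753.
n = log₂(267/47.4) = ln(5.6329)/ln 2 ≈ 2.4939 half-lives.
t = n × t½ = 2.4939 × 2.52 ≈ 6.2846 days.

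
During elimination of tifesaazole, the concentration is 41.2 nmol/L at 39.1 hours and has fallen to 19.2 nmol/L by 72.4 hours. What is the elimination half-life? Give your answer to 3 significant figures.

Over Δt = 72.4 − 39.1 = 33.3 hours, the level fell by a factor of 41.2/19.2 ≈ 2.1458.
n = log₂(2.1458) ≈ 1.1015 half-lives, so t½ = 33.3/1.1015 ≈ 30.23 hours.

30.2 hours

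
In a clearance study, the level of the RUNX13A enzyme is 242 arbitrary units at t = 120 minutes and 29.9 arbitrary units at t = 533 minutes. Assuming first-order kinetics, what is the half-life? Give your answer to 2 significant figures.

Over Δt = 533 − 120 = 413 minutes, the level fell by a factor of 242/29.9 ≈ 8.0936.
n = log₂(8.0936) ≈ 3.0168 half-lives, so t½ = 413/3.0168 ≈ 136.9 minutes.

140 minutes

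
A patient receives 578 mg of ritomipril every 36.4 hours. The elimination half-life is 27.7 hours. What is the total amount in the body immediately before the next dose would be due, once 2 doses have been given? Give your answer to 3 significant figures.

326 mg

The 2 doses were given 72.8, 36.4 hours ago.
Total = 578·(1/2)^(72.8/27.7) + 578·(1/2)^(36.4/27.7)
      = 93.492 + 232.46 ≈ 325.95 mg.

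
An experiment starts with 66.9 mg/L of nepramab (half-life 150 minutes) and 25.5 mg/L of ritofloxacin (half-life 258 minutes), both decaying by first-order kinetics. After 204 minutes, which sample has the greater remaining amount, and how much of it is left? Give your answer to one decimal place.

nepramab: 66.9 × (1/2)^1.36 ≈ 26.063 mg/L.
ritofloxacin: 25.5 × (1/2)^0.7907 ≈ 14.741 mg/L.
Nepramab has more remaining, at ≈ 26.063 mg/L.

nepramab, 26.1 mg/L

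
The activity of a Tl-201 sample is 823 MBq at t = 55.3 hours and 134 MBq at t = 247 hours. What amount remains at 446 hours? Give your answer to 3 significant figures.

20.4 MBq

Over Δt = 247 − 55.3 = 191.7 hours, the level fell by a factor of 823/134 ≈ 6.1418.
n = log₂(6.1418) ≈ 2.6187 half-lives, so t½ = 191.7/2.6187 ≈ 73.205 hours.
From t = 247 to t = 446: 134 × (1/2)^((446−247)/73.205) ≈ 20.361 MBq.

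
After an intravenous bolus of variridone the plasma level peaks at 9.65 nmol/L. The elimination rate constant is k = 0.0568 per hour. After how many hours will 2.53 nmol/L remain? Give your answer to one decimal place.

23.6 hours

t½ = ln 2 / k = 0.69315 / 0.0568 ≈ 12.203 hours.
Fraction remaining = 2.53/9.65 ≈ 0.26218.
n = log₂(9.65/2.53) = ln(3.8142)/ln 2 ≈ 1.9314 half-lives.
t = n × t½ = 1.9314 × 12.203 ≈ 23.569 hours.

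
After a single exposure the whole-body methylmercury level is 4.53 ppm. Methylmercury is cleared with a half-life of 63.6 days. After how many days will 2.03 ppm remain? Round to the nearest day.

Fraction remaining = 2.03/4.53 ≈ 0.44812.
n = log₂(4.53/2.03) = ln(2.2315)/ln 2 ≈ 1.158 half-lives.
t = n × t½ = 1.158 × 63.6 ≈ 73.651 days.

74 days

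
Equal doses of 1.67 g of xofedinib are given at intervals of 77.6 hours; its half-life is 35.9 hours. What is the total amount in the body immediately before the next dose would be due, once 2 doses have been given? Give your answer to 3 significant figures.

0.457 g

The 2 doses were given 155.2, 77.6 hours ago.
Total = 1.67·(1/2)^(155.2/35.9) + 1.67·(1/2)^(77.6/35.9)
      = 0.083431 + 0.37327 ≈ 0.4567 g.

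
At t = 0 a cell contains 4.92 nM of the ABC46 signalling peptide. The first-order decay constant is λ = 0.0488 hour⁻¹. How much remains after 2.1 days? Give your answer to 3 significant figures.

0.421 nM

t½ = ln 2 / λ = 0.69315 / 0.0488 ≈ 14.204 hours.
Convert the elapsed time: 2.1 days = 50.4 hours.
Number of half-lives: n = 50.4/14.204 ≈ 3.5483.
Remaining = 4.92 × (1/2)^3.5483 = 4.92 × 0.085476 ≈ 0.42054 nM.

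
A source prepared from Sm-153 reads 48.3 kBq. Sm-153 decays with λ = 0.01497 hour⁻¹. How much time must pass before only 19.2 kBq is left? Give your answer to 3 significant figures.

61.6 hours

t½ = ln 2 / λ = 0.69315 / 0.01497 ≈ 46.302 hours.
Fraction remaining = 19.2/48.3 ≈ 0.39752.
n = log₂(48.3/19.2) = ln(2.5156)/ln 2 ≈ 1.3309 half-lives.
t = n × t½ = 1.3309 × 46.302 ≈ 61.625 hours.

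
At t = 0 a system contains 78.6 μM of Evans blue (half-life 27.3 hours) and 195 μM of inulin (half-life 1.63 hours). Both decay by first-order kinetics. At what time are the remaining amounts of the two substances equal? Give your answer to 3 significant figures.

2.27 hours

Set 78.6·(1/2)^(t/27.3) = 195·(1/2)^(t/1.63).
Taking log₂: log₂(78.6/195) = t·(1/27.3 − 1/1.63).
log₂(0.40308) = -1.3109; 1/27.3 − 1/1.63 = -0.57687.
t = -1.3109 / -0.57687 ≈ 2.2724 hours.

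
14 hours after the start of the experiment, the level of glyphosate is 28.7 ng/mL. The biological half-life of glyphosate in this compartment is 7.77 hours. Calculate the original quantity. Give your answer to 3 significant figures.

100 ng/mL

Number of half-lives elapsed: n = 14/7.77 ≈ 1.8018.
A₀ = A × 2^n = 28.7 × 2^1.8018 = 28.7 × 3.4866 ≈ 100.06 ng/mL.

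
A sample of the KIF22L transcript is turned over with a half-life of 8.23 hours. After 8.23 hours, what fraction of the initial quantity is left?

n = 8.23/8.23 ≈ 1 half-life.
Fraction remaining = (1/2)^1 ≈ 0.5.

0.5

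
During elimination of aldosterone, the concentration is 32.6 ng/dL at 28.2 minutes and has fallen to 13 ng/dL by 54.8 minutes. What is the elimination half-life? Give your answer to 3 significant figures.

Over Δt = 54.8 − 28.2 = 26.6 minutes, the level fell by a factor of 32.6/13 ≈ 2.5077.
n = log₂(2.5077) ≈ 1.3264 half-lives, so t½ = 26.6/1.3264 ≈ 20.055 minutes.

20.1 minutes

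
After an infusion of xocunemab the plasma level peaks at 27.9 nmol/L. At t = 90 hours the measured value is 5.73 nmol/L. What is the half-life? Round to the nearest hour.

39 hours

A/A₀ = 5.73/27.9 ≈ 0.20538.
n = log₂(4.8691) ≈ 2.2837 half-lives elapsed in 90 hours.
t½ = 90/2.2837 ≈ 39.41 hours.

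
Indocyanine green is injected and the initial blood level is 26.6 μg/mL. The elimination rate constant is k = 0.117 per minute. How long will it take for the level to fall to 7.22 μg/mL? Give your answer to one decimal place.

t½ = ln 2 / k = 0.69315 / 0.117 ≈ 5.9243 minutes.
Fraction remaining = 7.22/26.6 ≈ 0.27143.
n = log₂(26.6/7.22) = ln(3.6842)/ln 2 ≈ 1.8814 half-lives.
t = n × t½ = 1.8814 × 5.9243 ≈ 11.146 minutes.

11.1 minutes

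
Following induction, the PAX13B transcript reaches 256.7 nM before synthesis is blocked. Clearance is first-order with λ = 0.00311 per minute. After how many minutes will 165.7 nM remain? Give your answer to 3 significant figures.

t½ = ln 2 / λ = 0.69315 / 0.00311 ≈ 222.88 minutes.
Fraction remaining = 165.7/256.7 ≈ 0.6455.
n = log₂(256.7/165.7) = ln(1.5492)/ln 2 ≈ 0.63151 half-lives.
t = n × t½ = 0.63151 × 222.88 ≈ 140.75 minutes.

141 minutes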